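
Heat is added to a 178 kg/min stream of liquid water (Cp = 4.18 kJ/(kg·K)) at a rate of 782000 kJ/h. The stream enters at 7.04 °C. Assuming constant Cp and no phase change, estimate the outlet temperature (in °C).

T_out = 24.6 °C

Q = 782000 kJ/h = 13033 kJ/min
ΔT = Q/(ṁ·Cp) = 13033/(178×4.18) = 17.517 K
T_out = 7.04 + 17.517 = 24.557 °C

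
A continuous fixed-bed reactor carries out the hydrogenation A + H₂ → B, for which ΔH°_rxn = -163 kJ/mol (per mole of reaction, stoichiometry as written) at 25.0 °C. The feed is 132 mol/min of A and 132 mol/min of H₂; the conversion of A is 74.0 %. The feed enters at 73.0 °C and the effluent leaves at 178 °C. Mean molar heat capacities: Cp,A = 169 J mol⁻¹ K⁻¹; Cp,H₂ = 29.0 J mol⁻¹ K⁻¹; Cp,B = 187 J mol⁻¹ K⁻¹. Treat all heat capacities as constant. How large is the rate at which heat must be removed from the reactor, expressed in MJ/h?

Q_out = 801 MJ/h

Extent of reaction ξ = 0.740 × 132 = 97.68 mol/min
Reaction term: ξ·ΔH°_rxn = 97.68 × -163 = -15922 kJ/min
Sensible, feed 73.0→25 °C: -1254.5 kJ/min
Outlet flows (mol/min): A 34.32, H₂ 34.32, B 97.68
Sensible, products 25→178 °C: 3834.4 kJ/min
Q = ΔH = -13342 kJ/min = -222.37 kW
Heat removed = 800.52 MJ/h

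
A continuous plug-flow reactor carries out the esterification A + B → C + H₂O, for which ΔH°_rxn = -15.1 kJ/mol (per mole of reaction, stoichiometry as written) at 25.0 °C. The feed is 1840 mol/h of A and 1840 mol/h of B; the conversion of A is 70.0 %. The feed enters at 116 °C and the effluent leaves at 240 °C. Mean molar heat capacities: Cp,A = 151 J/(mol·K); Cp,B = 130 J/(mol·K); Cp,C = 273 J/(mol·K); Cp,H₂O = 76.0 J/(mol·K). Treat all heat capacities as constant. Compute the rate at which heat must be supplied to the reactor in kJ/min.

Extent of reaction ξ = 0.700 × 1840 = 1288 mol/h
Reaction term: ξ·ΔH°_rxn = 1288 × -15.1 = -19449 kJ/h
Sensible, feed 116→25 °C: -47051 kJ/h
Outlet flows (mol/h): A 552, B 552, C 1288, H₂O 1288
Sensible, products 25→240 °C: 129990 kJ/h
Q = ΔH = 63495 kJ/h = 17.637 kW
Heat supplied = 1058.2 kJ/min

Q_in = 1060 kJ/min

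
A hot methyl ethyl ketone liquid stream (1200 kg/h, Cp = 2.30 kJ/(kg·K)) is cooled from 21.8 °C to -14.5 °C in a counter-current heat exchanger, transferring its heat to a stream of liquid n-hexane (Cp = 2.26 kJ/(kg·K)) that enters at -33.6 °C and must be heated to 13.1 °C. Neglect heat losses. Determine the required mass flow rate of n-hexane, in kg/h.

ṁ_c = 949 kg/h

Heat released by hot stream: Q = 1200 × 2.30 × (21.8 − -14.5) = 100190 kJ/h
Energy balance on cold side (adiabatic exchanger): Q = ṁ_c·Cp_c·(T_c,out − T_c,in)
ṁ_c = 100190 / [2.26 × (13.1 − -33.6)] = 949.27 kg/h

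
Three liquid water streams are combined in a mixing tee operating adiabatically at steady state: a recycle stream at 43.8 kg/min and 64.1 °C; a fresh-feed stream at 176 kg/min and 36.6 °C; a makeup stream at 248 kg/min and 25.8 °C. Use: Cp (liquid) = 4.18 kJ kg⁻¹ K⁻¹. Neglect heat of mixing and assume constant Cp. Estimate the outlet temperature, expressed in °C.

T_out = 33.4 °C

No heat crosses the boundary, so H_out = H_in.
Σ ṁᵢCp,ᵢTᵢ = 43.8×4.18×64.1 + 176×4.18×36.6 + 248×4.18×25.8 = 65407
Σ ṁᵢCp,ᵢ = 43.8×4.18 + 176×4.18 + 248×4.18 = 1955.4
T_out = 65407 / 1955.4 = 33.449 °C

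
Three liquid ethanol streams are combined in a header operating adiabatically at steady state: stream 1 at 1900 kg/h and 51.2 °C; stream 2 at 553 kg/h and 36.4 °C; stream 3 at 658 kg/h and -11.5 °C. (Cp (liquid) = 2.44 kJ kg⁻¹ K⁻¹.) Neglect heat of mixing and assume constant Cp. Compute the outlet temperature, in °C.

T_out = 35.3 °C

Energy balance with Q = 0: Σ ṁᵢCp,ᵢ(T_out − Tᵢ) = 0
T_out = Σ ṁᵢCp,ᵢTᵢ / Σ ṁᵢCp,ᵢ
      = 268010 / 7590.8 = 35.308 °C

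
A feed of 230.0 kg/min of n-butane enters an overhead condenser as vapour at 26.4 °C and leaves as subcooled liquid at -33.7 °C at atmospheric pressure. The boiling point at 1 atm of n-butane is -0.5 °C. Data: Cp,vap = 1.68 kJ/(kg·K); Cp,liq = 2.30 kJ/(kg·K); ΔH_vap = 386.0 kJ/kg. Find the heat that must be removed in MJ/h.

Q_c = 7000 MJ/h

vapour 26.4→-0.5 °C: -45.192 kJ/kg
condensation at -0.5 °C: -386 kJ/kg
liquid -0.5→-33.7 °C: -76.36 kJ/kg
Δh = -45.192 + -386 + -76.36 = -507.55 kJ/kg
Q = ṁ·Δh = 230.0 kg/min × -507.55 kJ/kg = -116740 kJ/min
|Q| = 1945.6 kW = 7004.2 MJ/h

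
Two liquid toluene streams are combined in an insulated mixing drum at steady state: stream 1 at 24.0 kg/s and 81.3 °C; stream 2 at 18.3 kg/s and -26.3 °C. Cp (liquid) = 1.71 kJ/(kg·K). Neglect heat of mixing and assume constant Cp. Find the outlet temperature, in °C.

T_out = 34.7 °C

No heat crosses the boundary, so H_out = H_in.
T_out = Σ ṁᵢCp,ᵢTᵢ / Σ ṁᵢCp,ᵢ
      = 2513.5 / 72.333 = 34.75 °C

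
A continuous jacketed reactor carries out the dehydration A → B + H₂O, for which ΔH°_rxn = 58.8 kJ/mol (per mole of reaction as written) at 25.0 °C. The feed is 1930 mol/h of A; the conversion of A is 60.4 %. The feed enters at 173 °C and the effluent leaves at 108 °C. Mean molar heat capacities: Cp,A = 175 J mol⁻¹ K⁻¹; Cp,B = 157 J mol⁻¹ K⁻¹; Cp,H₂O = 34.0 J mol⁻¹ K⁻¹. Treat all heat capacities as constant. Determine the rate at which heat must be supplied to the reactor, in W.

Extent of reaction ξ = 0.604 × 1930 = 1165.7 mol/h
Reaction term: ξ·ΔH°_rxn = 1165.7 × 58.8 = 68544 kJ/h
Sensible, feed 173→25 °C: -49987 kJ/h
Outlet flows (mol/h): A 764.28, B 1165.7, H₂O 1165.7
Sensible, products 25→108 °C: 29581 kJ/h
Q = ΔH = 48139 kJ/h = 13.372 kW
Heat supplied = 13372 W

Q_in = 13400 W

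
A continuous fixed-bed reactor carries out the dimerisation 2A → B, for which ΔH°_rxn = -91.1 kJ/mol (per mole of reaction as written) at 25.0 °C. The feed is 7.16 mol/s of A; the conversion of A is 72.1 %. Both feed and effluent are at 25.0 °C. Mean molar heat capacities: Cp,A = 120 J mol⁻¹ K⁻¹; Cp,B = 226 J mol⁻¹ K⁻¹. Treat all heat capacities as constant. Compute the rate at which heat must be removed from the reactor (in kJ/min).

Q_out = 14100 kJ/min

Extent of reaction ξ = 0.721 × 7.16 / 2 = 2.5812 mol/s
Reaction term: ξ·ΔH°_rxn = 2.5812 × -91.1 = -235.15 kJ/s
Q = ΔH = -235.15 kJ/s = -235.15 kW
Heat removed = 14109 kJ/min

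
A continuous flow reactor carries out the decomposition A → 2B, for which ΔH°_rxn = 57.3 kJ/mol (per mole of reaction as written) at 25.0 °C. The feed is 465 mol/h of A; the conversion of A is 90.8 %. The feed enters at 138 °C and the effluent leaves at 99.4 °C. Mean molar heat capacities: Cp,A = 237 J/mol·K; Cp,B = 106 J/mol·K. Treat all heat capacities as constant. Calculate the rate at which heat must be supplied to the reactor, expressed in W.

Q_in = 5320 W

Extent of reaction ξ = 0.908 × 465 = 422.22 mol/h
Reaction term: ξ·ΔH°_rxn = 422.22 × 57.3 = 24193 kJ/h
Sensible, feed 138→25 °C: -12453 kJ/h
Outlet flows (mol/h): A 42.78, B 844.44
Sensible, products 25→99.4 °C: 7413.9 kJ/h
Q = ΔH = 19154 kJ/h = 5.3205 kW
Heat supplied = 5320.5 W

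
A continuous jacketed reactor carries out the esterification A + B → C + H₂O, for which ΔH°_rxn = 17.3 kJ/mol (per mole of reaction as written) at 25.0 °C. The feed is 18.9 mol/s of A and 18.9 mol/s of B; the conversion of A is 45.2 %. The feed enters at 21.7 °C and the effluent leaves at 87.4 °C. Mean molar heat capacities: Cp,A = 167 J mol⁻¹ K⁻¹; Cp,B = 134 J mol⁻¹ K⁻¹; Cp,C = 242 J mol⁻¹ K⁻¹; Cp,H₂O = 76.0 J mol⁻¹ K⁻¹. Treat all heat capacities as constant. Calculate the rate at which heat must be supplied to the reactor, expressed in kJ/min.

Extent of reaction ξ = 0.452 × 18.9 = 8.5428 mol/s
Reaction term: ξ·ΔH°_rxn = 8.5428 × 17.3 = 147.79 kJ/s
Sensible, feed 21.7→25 °C: 18.773 kJ/s
Outlet flows (mol/s): A 10.357, B 10.357, C 8.5428, H₂O 8.5428
Sensible, products 25→87.4 °C: 364.05 kJ/s
Q = ΔH = 530.61 kJ/s = 530.61 kW
Heat supplied = 31837 kJ/min

Q_in = 31800 kJ/min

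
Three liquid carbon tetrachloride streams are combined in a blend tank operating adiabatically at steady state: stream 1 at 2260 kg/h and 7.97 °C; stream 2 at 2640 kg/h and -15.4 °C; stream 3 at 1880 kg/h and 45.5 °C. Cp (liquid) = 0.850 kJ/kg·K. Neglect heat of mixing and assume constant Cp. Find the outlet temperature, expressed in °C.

Energy balance with Q = 0: Σ ṁᵢCp,ᵢ(T_out − Tᵢ) = 0
T_out = Σ ṁᵢCp,ᵢTᵢ / Σ ṁᵢCp,ᵢ
      = 53462 / 5763 = 9.2767 °C

T_out = 9.28 °C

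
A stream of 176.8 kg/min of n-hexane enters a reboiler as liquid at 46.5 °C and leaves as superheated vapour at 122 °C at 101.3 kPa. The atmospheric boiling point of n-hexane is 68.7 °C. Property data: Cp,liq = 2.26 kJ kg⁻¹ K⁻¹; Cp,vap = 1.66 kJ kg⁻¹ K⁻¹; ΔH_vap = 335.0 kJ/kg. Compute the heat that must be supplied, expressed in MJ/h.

Q = 5020 MJ/h

liquid 46.5→68.7 °C: 50.172 kJ/kg
vaporisation at 68.7 °C: 335 kJ/kg
vapour 68.7→122 °C: 88.478 kJ/kg
Δh = 50.172 + 335 + 88.478 = 473.65 kJ/kg
Q = ṁ·Δh = 176.8 kg/min × 473.65 kJ/kg = 83741 kJ/min
|Q| = 1395.7 kW = 5024.5 MJ/h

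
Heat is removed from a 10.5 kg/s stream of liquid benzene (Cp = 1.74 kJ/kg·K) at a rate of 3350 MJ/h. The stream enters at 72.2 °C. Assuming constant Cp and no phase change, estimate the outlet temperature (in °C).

Q = 3350 MJ/h = 930.56 kJ/s
ΔT = Q/(ṁ·Cp) = 930.56/(10.5×1.74) = 50.934 K
T_out = 72.2 − 50.934 = 21.266 °C

T_out = 21.3 °C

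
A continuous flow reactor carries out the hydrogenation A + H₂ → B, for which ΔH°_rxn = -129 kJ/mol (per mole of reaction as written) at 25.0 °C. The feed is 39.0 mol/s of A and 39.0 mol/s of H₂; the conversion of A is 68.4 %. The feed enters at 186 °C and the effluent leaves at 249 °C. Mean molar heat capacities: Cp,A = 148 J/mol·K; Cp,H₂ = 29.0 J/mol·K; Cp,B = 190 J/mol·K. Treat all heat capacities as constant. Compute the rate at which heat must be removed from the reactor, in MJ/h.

Q_out = 10500 MJ/h

Extent of reaction ξ = 0.684 × 39.0 = 26.676 mol/s
Reaction term: ξ·ΔH°_rxn = 26.676 × -129 = -3441.2 kJ/s
Sensible, feed 186→25 °C: -1111.4 kJ/s
Outlet flows (mol/s): A 12.324, H₂ 12.324, B 26.676
Sensible, products 25→249 °C: 1624 kJ/s
Q = ΔH = -2928.6 kJ/s = -2928.6 kW
Heat removed = 10543 MJ/h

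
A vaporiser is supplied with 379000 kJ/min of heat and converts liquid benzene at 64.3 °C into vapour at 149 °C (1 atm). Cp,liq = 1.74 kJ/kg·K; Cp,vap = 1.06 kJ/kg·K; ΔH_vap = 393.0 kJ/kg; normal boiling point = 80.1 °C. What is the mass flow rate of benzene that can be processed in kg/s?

Δh = 1.74×(80.1−64.3) + 393.0 + 1.06×(149−80.1) = 493.53 kJ/kg
Q = 379000 kJ/min = 6316.7 kJ/s = 6316.7 kJ/s
ṁ = Q/Δh = 6316.7 / 493.53 = 12.799 kg/s

ṁ = 12.8 kg/s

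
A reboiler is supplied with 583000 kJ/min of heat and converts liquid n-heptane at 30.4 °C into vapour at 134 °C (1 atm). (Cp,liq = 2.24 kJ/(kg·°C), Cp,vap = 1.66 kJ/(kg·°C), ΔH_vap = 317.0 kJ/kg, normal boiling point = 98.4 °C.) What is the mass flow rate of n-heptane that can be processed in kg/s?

Δh = 2.24×(98.4−30.4) + 317.0 + 1.66×(134−98.4) = 528.42 kJ/kg
Q = 583000 kJ/min = 9716.7 kJ/s = 9716.7 kJ/s
ṁ = Q/Δh = 9716.7 / 528.42 = 18.388 kg/s

ṁ = 18.4 kg/s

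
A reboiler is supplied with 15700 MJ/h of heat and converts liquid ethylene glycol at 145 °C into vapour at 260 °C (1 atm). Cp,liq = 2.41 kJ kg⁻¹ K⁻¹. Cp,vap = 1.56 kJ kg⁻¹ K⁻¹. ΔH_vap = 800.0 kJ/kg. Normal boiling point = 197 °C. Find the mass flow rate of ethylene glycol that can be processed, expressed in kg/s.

Δh = 2.41×(197−145) + 800.0 + 1.56×(260−197) = 1023.6 kJ/kg
Q = 15700 MJ/h = 4361.1 kJ/s = 4361.1 kJ/s
ṁ = Q/Δh = 4361.1 / 1023.6 = 4.2606 kg/s

ṁ = 4.26 kg/s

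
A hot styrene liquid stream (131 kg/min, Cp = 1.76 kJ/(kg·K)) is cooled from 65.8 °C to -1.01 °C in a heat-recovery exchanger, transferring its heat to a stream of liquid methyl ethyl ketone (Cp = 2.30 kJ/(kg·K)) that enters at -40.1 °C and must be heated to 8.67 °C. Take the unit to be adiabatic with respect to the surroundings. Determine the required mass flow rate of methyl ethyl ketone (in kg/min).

ṁ_c = 137 kg/min

Heat released by hot stream: Q = 131 × 1.76 × (65.8 − -1.01) = 15404 kJ/min
Energy balance on cold side (adiabatic exchanger): Q = ṁ_c·Cp_c·(T_c,out − T_c,in)
ṁ_c = 15404 / [2.30 × (8.67 − -40.1)] = 137.32 kg/min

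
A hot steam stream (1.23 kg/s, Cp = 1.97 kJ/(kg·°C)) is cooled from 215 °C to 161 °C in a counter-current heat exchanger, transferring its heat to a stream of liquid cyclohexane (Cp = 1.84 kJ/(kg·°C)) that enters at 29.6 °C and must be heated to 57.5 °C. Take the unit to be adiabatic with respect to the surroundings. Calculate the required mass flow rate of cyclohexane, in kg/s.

Heat released by hot stream: Q = 1.23 × 1.97 × (215 − 161) = 130.85 kJ/s
Energy balance on cold side (adiabatic exchanger): Q = ṁ_c·Cp_c·(T_c,out − T_c,in)
ṁ_c = 130.85 / [1.84 × (57.5 − 29.6)] = 2.5488 kg/s

ṁ_c = 2.55 kg/s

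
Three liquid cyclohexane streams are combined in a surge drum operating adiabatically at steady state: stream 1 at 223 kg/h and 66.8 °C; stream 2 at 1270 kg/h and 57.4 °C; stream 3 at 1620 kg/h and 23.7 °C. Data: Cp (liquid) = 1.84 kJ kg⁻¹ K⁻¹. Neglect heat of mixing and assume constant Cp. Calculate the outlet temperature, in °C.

T_out = 40.5 °C

Adiabatic, steady state ⇒ Σ ṁᵢCp,ᵢ(T_out − Tᵢ) = 0
Σ ṁᵢCp,ᵢTᵢ = 223×1.84×66.8 + 1270×1.84×57.4 + 1620×1.84×23.7 = 232190
Σ ṁᵢCp,ᵢ = 223×1.84 + 1270×1.84 + 1620×1.84 = 5727.9
T_out = 232190 / 5727.9 = 40.536 °C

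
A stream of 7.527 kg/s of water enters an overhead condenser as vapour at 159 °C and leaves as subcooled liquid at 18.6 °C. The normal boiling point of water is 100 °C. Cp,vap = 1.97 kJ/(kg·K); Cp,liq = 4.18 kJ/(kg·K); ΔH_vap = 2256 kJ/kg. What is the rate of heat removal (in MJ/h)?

vapour 159→100 °C: -116.23 kJ/kg
condensation at 100 °C: -2256 kJ/kg
liquid 100→18.6 °C: -340.25 kJ/kg
Δh = -116.23 + -2256 + -340.25 = -2712.5 kJ/kg
Q = ṁ·Δh = 7.527 kg/s × -2712.5 kJ/kg = -20417 kJ/s
|Q| = 20417 kW = 73501 MJ/h

Q_c = 73500 MJ/h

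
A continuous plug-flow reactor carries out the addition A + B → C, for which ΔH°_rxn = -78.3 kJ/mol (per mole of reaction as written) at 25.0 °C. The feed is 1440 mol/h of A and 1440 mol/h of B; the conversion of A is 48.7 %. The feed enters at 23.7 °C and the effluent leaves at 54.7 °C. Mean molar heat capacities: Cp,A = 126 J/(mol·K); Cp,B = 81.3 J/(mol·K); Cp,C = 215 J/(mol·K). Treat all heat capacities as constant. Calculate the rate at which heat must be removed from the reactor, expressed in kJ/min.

Q_out = 758 kJ/min

Extent of reaction ξ = 0.487 × 1440 = 701.28 mol/h
Reaction term: ξ·ΔH°_rxn = 701.28 × -78.3 = -54910 kJ/h
Sensible, feed 23.7→25 °C: 388.07 kJ/h
Outlet flows (mol/h): A 738.72, B 738.72, C 701.28
Sensible, products 25→54.7 °C: 9026.2 kJ/h
Q = ΔH = -45496 kJ/h = -12.638 kW
Heat removed = 758.27 kJ/min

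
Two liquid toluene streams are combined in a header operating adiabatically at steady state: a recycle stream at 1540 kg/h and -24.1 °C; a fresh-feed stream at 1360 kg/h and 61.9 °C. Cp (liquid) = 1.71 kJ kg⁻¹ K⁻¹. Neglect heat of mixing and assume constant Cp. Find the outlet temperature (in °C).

T_out = 16.2 °C

Adiabatic, steady state ⇒ Σ ṁᵢCp,ᵢ(T_out − Tᵢ) = 0
Σ ṁᵢCp,ᵢTᵢ = 1540×1.71×-24.1 + 1360×1.71×61.9 = 80490
Σ ṁᵢCp,ᵢ = 1540×1.71 + 1360×1.71 = 4959
T_out = 80490 / 4959 = 16.231 °C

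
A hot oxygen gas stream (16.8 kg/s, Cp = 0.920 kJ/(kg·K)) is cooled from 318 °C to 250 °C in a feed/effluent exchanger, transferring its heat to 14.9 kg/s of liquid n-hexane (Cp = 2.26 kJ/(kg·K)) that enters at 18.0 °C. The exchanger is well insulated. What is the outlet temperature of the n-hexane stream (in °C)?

Heat released by hot stream: Q = 16.8 × 0.920 × (318 − 250) = 1051 kJ/s
Energy balance on cold side (adiabatic exchanger): Q = ṁ_c·Cp_c·(T_c,out − T_c,in)
T_c,out = 18.0 + 1051/(14.9 × 2.26) = 49.211 °C

T_c,out = 49.2 °C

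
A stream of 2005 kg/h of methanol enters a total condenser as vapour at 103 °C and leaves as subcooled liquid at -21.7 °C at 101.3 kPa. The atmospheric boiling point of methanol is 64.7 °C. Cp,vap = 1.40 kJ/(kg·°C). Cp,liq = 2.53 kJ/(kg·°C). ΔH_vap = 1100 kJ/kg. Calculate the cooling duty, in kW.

vapour 103→64.7 °C: -53.62 kJ/kg
condensation at 64.7 °C: -1100 kJ/kg
liquid 64.7→-21.7 °C: -218.59 kJ/kg
Δh = -53.62 + -1100 + -218.59 = -1372.2 kJ/kg
Q = ṁ·Δh = 2005 kg/h × -1372.2 kJ/kg = -2.7513e+06 kJ/h
|Q| = 764.25 kW

Q_c = 764 kW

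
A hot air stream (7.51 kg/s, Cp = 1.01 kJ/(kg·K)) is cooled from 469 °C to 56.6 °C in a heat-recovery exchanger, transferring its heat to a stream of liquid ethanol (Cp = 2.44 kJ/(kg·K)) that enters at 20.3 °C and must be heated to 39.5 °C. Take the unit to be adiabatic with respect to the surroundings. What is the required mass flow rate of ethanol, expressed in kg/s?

ṁ_c = 66.8 kg/s

Heat released by hot stream: Q = 7.51 × 1.01 × (469 − 56.6) = 3128.1 kJ/s
Energy balance on cold side (adiabatic exchanger): Q = ṁ_c·Cp_c·(T_c,out − T_c,in)
ṁ_c = 3128.1 / [2.44 × (39.5 − 20.3)] = 66.771 kg/s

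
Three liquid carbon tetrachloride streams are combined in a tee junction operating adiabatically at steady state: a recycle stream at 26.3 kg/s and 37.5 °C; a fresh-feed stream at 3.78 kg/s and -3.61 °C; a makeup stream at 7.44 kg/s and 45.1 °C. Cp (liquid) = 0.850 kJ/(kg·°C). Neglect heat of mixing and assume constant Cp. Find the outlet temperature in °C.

T_out = 34.9 °C

Adiabatic, steady state ⇒ Σ ṁᵢCp,ᵢ(T_out − Tᵢ) = 0
Σ ṁᵢCp,ᵢTᵢ = 26.3×0.850×37.5 + 3.78×0.850×-3.61 + 7.44×0.850×45.1 = 1111.9
Σ ṁᵢCp,ᵢ = 26.3×0.850 + 3.78×0.850 + 7.44×0.850 = 31.892
T_out = 1111.9 / 31.892 = 34.865 °C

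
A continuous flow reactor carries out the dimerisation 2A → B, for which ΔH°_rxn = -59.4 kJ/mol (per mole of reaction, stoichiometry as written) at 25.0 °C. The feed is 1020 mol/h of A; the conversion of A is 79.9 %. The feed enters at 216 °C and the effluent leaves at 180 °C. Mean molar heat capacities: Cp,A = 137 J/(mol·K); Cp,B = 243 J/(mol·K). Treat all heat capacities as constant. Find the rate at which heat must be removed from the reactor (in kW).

Extent of reaction ξ = 0.799 × 1020 / 2 = 407.49 mol/h
Reaction term: ξ·ΔH°_rxn = 407.49 × -59.4 = -24205 kJ/h
Sensible, feed 216→25 °C: -26690 kJ/h
Outlet flows (mol/h): A 205.02, B 407.49
Sensible, products 25→180 °C: 19702 kJ/h
Q = ΔH = -31194 kJ/h = -8.6649 kW
Heat removed = 8.6649 kW

Q_out = 8.66 kW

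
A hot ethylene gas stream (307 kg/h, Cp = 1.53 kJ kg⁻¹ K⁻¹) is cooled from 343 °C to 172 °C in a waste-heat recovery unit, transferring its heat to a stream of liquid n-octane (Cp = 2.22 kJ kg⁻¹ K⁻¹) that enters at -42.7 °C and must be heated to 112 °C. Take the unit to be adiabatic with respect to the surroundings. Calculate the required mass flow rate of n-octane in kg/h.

Heat released by hot stream: Q = 307 × 1.53 × (343 − 172) = 80320 kJ/h
Energy balance on cold side (adiabatic exchanger): Q = ṁ_c·Cp_c·(T_c,out − T_c,in)
ṁ_c = 80320 / [2.22 × (112 − -42.7)] = 233.87 kg/h

ṁ_c = 234 kg/h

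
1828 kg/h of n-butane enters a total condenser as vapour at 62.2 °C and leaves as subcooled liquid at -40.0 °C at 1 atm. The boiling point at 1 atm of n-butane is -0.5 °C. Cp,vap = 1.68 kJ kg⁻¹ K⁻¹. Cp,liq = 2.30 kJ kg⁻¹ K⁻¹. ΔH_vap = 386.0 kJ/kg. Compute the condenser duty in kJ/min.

Q_c = 17700 kJ/min

vapour 62.2→-0.5 °C: -105.34 kJ/kg
condensation at -0.5 °C: -386 kJ/kg
liquid -0.5→-40.0 °C: -90.85 kJ/kg
Δh = -105.34 + -386 + -90.85 = -582.19 kJ/kg
Q = ṁ·Δh = 1828 kg/h × -582.19 kJ/kg = -1.0642e+06 kJ/h
|Q| = 295.62 kW = 17737 kJ/min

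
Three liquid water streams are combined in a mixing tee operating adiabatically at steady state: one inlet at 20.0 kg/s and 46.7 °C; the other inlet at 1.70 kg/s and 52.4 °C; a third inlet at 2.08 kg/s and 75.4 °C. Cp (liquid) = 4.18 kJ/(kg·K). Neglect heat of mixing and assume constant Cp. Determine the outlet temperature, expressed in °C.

No heat crosses the boundary, so H_out = H_in.
Σ ṁᵢCp,ᵢTᵢ = 20.0×4.18×46.7 + 1.70×4.18×52.4 + 2.08×4.18×75.4 = 4932
Σ ṁᵢCp,ᵢ = 20.0×4.18 + 1.70×4.18 + 2.08×4.18 = 99.4
T_out = 4932 / 99.4 = 49.618 °C

T_out = 49.6 °C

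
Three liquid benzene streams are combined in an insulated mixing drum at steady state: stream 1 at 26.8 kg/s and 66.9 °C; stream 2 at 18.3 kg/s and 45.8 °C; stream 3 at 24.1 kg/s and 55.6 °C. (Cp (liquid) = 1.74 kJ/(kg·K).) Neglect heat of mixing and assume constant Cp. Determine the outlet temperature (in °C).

T_out = 57.4 °C

Energy balance with Q = 0: Σ ṁᵢCp,ᵢ(T_out − Tᵢ) = 0
T_out = Σ ṁᵢCp,ᵢTᵢ / Σ ṁᵢCp,ᵢ
      = 6909.6 / 120.41 = 57.385 °C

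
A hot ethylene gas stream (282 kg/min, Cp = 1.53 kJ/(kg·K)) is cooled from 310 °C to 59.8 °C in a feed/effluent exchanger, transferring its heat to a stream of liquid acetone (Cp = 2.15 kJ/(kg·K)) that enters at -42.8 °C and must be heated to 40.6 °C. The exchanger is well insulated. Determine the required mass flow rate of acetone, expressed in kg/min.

ṁ_c = 602 kg/min

Heat released by hot stream: Q = 282 × 1.53 × (310 − 59.8) = 107950 kJ/min
Energy balance on cold side (adiabatic exchanger): Q = ṁ_c·Cp_c·(T_c,out − T_c,in)
ṁ_c = 107950 / [2.15 × (40.6 − -42.8)] = 602.04 kg/min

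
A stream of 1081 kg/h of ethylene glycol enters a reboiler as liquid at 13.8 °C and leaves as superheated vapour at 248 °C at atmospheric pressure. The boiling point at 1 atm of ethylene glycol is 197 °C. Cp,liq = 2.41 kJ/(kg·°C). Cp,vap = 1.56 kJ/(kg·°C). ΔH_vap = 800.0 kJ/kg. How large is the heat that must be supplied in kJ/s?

liquid 13.8→197 °C: 441.51 kJ/kg
vaporisation at 197 °C: 800 kJ/kg
vapour 197→248 °C: 79.56 kJ/kg
Δh = 441.51 + 800 + 79.56 = 1321.1 kJ/kg
Q = ṁ·Δh = 1081 kg/h × 1321.1 kJ/kg = 1.4281e+06 kJ/h
|Q| = 396.69 kW

Q = 397 kJ/s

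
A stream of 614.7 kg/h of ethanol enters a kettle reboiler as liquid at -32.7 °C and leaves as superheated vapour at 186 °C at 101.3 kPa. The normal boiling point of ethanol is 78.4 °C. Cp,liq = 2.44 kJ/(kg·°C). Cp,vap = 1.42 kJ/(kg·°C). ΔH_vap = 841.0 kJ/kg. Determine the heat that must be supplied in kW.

liquid -32.7→78.4 °C: 271.08 kJ/kg
vaporisation at 78.4 °C: 841 kJ/kg
vapour 78.4→186 °C: 152.79 kJ/kg
Δh = 271.08 + 841 + 152.79 = 1264.9 kJ/kg
Q = ṁ·Δh = 614.7 kg/h × 1264.9 kJ/kg = 777520 kJ/h
|Q| = 215.98 kW

Q = 216 kW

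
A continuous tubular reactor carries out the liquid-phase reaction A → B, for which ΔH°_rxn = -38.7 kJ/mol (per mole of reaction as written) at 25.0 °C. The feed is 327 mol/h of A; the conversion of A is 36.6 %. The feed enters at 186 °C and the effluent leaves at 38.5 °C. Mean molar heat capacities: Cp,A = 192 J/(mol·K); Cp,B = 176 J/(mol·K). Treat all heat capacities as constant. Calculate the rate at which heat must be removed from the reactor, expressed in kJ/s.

Q_out = 3.87 kJ/s

Extent of reaction ξ = 0.366 × 327 = 119.68 mol/h
Reaction term: ξ·ΔH°_rxn = 119.68 × -38.7 = -4631.7 kJ/h
Sensible, feed 186→25 °C: -10108 kJ/h
Outlet flows (mol/h): A 207.32, B 119.68
Sensible, products 25→38.5 °C: 821.73 kJ/h
Q = ΔH = -13918 kJ/h = -3.8662 kW
Heat removed = 3.8662 kJ/s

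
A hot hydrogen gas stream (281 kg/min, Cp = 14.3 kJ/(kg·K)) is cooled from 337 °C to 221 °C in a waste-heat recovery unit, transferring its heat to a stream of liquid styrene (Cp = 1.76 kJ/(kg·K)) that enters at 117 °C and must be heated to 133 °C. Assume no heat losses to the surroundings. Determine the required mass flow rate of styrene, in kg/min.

ṁ_c = 16600 kg/min

Heat released by hot stream: Q = 281 × 14.3 × (337 − 221) = 466120 kJ/min
Energy balance on cold side (adiabatic exchanger): Q = ṁ_c·Cp_c·(T_c,out − T_c,in)
ṁ_c = 466120 / [1.76 × (133 − 117)] = 16553 kg/min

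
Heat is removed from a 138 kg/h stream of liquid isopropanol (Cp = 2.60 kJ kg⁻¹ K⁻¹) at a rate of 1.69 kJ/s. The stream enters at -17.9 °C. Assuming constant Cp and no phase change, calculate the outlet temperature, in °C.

Q = 1.69 kJ/s = 6084 kJ/h
ΔT = Q/(ṁ·Cp) = 6084/(138×2.60) = 16.957 K
T_out = -17.9 − 16.957 = -34.857 °C

T_out = -34.9 °C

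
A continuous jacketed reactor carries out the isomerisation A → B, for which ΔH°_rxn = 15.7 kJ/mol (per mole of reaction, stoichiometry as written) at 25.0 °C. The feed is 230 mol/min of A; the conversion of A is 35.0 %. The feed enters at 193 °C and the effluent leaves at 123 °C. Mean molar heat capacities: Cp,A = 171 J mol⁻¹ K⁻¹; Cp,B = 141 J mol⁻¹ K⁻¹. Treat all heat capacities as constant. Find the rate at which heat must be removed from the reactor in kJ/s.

Extent of reaction ξ = 0.350 × 230 = 80.5 mol/min
Reaction term: ξ·ΔH°_rxn = 80.5 × 15.7 = 1263.8 kJ/min
Sensible, feed 193→25 °C: -6607.4 kJ/min
Outlet flows (mol/min): A 149.5, B 80.5
Sensible, products 25→123 °C: 3617.7 kJ/min
Q = ΔH = -1725.9 kJ/min = -28.765 kW
Heat removed = 28.765 kJ/s

Q_out = 28.8 kJ/s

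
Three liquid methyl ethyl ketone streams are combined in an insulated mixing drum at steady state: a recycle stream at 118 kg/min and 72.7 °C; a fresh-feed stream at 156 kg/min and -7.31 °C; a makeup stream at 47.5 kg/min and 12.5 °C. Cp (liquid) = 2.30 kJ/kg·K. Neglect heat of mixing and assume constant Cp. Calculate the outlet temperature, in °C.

Energy balance with Q = 0: Σ ṁᵢCp,ᵢ(T_out − Tᵢ) = 0
Σ ṁᵢCp,ᵢTᵢ = 118×2.30×72.7 + 156×2.30×-7.31 + 47.5×2.30×12.5 = 18474
Σ ṁᵢCp,ᵢ = 118×2.30 + 156×2.30 + 47.5×2.30 = 739.45
T_out = 18474 / 739.45 = 24.983 °C

T_out = 25.0 °C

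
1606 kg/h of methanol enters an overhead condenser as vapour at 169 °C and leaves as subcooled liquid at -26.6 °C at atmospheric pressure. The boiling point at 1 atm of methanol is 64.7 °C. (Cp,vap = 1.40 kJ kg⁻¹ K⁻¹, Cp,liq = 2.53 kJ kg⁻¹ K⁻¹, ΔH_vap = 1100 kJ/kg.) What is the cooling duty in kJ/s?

Q_c = 659 kJ/s

vapour 169→64.7 °C: -146.02 kJ/kg
condensation at 64.7 °C: -1100 kJ/kg
liquid 64.7→-26.6 °C: -230.99 kJ/kg
Δh = -146.02 + -1100 + -230.99 = -1477 kJ/kg
Q = ṁ·Δh = 1606 kg/h × -1477 kJ/kg = -2.3721e+06 kJ/h
|Q| = 658.91 kW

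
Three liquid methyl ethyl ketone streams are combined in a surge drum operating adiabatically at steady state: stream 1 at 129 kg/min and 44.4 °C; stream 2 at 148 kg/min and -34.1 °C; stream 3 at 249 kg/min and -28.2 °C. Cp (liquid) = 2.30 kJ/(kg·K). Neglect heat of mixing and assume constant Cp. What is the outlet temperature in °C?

No heat crosses the boundary, so H_out = H_in.
T_out = Σ ṁᵢCp,ᵢTᵢ / Σ ṁᵢCp,ᵢ
      = -14584 / 1209.8 = -12.055 °C

T_out = -12.1 °C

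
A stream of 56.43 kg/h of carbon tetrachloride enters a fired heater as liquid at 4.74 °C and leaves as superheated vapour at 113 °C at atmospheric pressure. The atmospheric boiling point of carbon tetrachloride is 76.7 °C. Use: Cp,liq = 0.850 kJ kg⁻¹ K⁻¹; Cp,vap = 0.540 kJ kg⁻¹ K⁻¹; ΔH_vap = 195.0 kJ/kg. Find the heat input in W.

liquid 4.74→76.7 °C: 61.166 kJ/kg
vaporisation at 76.7 °C: 195 kJ/kg
vapour 76.7→113 °C: 19.602 kJ/kg
Δh = 61.166 + 195 + 19.602 = 275.77 kJ/kg
Q = ṁ·Δh = 56.43 kg/h × 275.77 kJ/kg = 15562 kJ/h
|Q| = 4.3227 kW = 4322.7 W

Q = 4320 W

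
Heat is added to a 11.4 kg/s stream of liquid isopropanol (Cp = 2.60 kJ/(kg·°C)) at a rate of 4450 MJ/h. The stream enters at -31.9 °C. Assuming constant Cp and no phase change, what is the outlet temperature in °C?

T_out = 9.80 °C

Q = 4450 MJ/h = 1236.1 kJ/s
ΔT = Q/(ṁ·Cp) = 1236.1/(11.4×2.60) = 41.704 K
T_out = -31.9 + 41.704 = 9.8042 °C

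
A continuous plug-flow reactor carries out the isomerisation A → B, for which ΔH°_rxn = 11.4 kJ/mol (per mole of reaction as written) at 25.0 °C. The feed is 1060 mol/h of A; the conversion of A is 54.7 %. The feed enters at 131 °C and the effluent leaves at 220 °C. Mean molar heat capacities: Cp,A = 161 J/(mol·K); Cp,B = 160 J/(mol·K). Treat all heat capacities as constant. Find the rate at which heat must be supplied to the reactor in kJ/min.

Extent of reaction ξ = 0.547 × 1060 = 579.82 mol/h
Reaction term: ξ·ΔH°_rxn = 579.82 × 11.4 = 6609.9 kJ/h
Sensible, feed 131→25 °C: -18090 kJ/h
Outlet flows (mol/h): A 480.18, B 579.82
Sensible, products 25→220 °C: 33166 kJ/h
Q = ΔH = 21686 kJ/h = 6.0238 kW
Heat supplied = 361.43 kJ/min

Q_in = 361 kJ/min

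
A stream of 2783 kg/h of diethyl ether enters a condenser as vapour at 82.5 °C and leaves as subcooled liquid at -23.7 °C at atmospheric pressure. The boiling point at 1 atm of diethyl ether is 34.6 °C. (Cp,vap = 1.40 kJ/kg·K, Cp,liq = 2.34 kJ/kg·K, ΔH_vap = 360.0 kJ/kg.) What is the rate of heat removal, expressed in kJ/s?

Q_c = 436 kJ/s

vapour 82.5→34.6 °C: -67.06 kJ/kg
condensation at 34.6 °C: -360 kJ/kg
liquid 34.6→-23.7 °C: -136.42 kJ/kg
Δh = -67.06 + -360 + -136.42 = -563.48 kJ/kg
Q = ṁ·Δh = 2783 kg/h × -563.48 kJ/kg = -1.5682e+06 kJ/h
|Q| = 435.6 kW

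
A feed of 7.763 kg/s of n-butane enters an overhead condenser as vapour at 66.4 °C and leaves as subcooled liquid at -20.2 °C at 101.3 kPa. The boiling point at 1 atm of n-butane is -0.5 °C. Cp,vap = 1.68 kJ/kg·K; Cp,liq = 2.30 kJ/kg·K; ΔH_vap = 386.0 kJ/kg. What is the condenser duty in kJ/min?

Q_c = 253000 kJ/min

vapour 66.4→-0.5 °C: -112.39 kJ/kg
condensation at -0.5 °C: -386 kJ/kg
liquid -0.5→-20.2 °C: -45.31 kJ/kg
Δh = -112.39 + -386 + -45.31 = -543.7 kJ/kg
Q = ṁ·Δh = 7.763 kg/s × -543.7 kJ/kg = -4220.8 kJ/s
|Q| = 4220.8 kW = 253250 kJ/min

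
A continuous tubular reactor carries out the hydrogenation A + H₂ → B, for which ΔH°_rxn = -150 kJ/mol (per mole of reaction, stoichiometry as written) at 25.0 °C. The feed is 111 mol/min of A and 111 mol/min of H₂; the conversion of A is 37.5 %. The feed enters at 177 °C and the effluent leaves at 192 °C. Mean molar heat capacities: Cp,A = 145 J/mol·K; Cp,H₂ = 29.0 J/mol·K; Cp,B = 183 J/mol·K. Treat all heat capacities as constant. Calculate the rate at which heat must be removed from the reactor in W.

Extent of reaction ξ = 0.375 × 111 = 41.625 mol/min
Reaction term: ξ·ΔH°_rxn = 41.625 × -150 = -6243.8 kJ/min
Sensible, feed 177→25 °C: -2935.7 kJ/min
Outlet flows (mol/min): A 69.375, H₂ 69.375, B 41.625
Sensible, products 25→192 °C: 3288 kJ/min
Q = ΔH = -5891.5 kJ/min = -98.191 kW
Heat removed = 98191 W

Q_out = 98200 W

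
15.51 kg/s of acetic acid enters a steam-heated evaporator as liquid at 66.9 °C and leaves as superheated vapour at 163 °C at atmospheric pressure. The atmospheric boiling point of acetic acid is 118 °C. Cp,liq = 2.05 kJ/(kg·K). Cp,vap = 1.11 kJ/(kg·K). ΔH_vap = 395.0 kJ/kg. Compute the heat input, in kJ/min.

Q = 512000 kJ/min

liquid 66.9→118 °C: 104.75 kJ/kg
vaporisation at 118 °C: 395 kJ/kg
vapour 118→163 °C: 49.95 kJ/kg
Δh = 104.75 + 395 + 49.95 = 549.7 kJ/kg
Q = ṁ·Δh = 15.51 kg/s × 549.7 kJ/kg = 8525.9 kJ/s
|Q| = 8525.9 kW = 511560 kJ/min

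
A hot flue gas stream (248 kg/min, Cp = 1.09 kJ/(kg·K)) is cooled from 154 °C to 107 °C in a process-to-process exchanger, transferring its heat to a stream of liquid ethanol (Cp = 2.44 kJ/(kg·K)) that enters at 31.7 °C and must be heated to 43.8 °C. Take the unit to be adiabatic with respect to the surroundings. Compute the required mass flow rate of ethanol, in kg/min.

ṁ_c = 430 kg/min

Heat released by hot stream: Q = 248 × 1.09 × (154 − 107) = 12705 kJ/min
Energy balance on cold side (adiabatic exchanger): Q = ṁ_c·Cp_c·(T_c,out − T_c,in)
ṁ_c = 12705 / [2.44 × (43.8 − 31.7)] = 430.33 kg/min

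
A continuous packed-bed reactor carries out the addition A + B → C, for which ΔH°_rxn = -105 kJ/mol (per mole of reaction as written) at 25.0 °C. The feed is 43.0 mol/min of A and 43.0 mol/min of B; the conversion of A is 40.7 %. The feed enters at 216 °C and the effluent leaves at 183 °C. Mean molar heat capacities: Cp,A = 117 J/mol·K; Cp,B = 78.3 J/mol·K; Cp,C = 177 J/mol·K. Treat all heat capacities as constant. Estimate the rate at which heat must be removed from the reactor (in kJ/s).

Q_out = 36.1 kJ/s

Extent of reaction ξ = 0.407 × 43.0 = 17.501 mol/min
Reaction term: ξ·ΔH°_rxn = 17.501 × -105 = -1837.6 kJ/min
Sensible, feed 216→25 °C: -1604 kJ/min
Outlet flows (mol/min): A 25.499, B 25.499, C 17.501
Sensible, products 25→183 °C: 1276.3 kJ/min
Q = ΔH = -2165.3 kJ/min = -36.089 kW
Heat removed = 36.089 kJ/s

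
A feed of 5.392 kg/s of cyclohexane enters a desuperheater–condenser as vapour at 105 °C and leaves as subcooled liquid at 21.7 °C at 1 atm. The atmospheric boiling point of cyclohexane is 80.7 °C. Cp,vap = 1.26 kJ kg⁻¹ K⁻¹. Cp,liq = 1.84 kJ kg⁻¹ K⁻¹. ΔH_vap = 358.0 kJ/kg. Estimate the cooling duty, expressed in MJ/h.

vapour 105→80.7 °C: -30.618 kJ/kg
condensation at 80.7 °C: -358 kJ/kg
liquid 80.7→21.7 °C: -108.56 kJ/kg
Δh = -30.618 + -358 + -108.56 = -497.18 kJ/kg
Q = ṁ·Δh = 5.392 kg/s × -497.18 kJ/kg = -2680.8 kJ/s
|Q| = 2680.8 kW = 9650.8 MJ/h

Q_c = 9650 MJ/h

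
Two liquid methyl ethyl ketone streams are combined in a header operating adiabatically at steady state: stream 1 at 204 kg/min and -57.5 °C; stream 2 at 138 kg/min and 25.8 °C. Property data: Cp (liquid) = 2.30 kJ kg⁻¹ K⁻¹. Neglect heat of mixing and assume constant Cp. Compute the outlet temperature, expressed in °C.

Adiabatic, steady state ⇒ Σ ṁᵢCp,ᵢ(T_out − Tᵢ) = 0
Σ ṁᵢCp,ᵢTᵢ = 204×2.30×-57.5 + 138×2.30×25.8 = -18790
Σ ṁᵢCp,ᵢ = 204×2.30 + 138×2.30 = 786.6
T_out = -18790 / 786.6 = -23.888 °C

T_out = -23.9 °C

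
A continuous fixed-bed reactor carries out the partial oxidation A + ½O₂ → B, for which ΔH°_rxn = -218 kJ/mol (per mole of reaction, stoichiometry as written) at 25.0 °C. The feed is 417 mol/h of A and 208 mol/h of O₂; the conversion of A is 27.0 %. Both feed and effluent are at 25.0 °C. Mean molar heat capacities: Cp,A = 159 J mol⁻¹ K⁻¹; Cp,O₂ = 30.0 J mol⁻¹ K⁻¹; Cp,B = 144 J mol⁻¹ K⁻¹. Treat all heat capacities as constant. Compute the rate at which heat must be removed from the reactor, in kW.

Extent of reaction ξ = 0.270 × 417 = 112.59 mol/h
Reaction term: ξ·ΔH°_rxn = 112.59 × -218 = -24545 kJ/h
Q = ΔH = -24545 kJ/h = -6.8179 kW
Heat removed = 6.8179 kW

Q_out = 6.82 kW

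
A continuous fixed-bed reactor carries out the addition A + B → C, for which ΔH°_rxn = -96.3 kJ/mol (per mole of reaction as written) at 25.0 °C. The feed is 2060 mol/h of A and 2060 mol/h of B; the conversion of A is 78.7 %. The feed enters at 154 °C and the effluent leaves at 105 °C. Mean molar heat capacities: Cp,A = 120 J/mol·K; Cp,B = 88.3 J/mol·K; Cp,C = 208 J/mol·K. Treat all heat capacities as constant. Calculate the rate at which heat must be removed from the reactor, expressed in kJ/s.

Q_out = 49.2 kJ/s

Extent of reaction ξ = 0.787 × 2060 = 1621.2 mol/h
Reaction term: ξ·ΔH°_rxn = 1621.2 × -96.3 = -156120 kJ/h
Sensible, feed 154→25 °C: -55354 kJ/h
Outlet flows (mol/h): A 438.78, B 438.78, C 1621.2
Sensible, products 25→105 °C: 34289 kJ/h
Q = ΔH = -177190 kJ/h = -49.219 kW
Heat removed = 49.219 kJ/s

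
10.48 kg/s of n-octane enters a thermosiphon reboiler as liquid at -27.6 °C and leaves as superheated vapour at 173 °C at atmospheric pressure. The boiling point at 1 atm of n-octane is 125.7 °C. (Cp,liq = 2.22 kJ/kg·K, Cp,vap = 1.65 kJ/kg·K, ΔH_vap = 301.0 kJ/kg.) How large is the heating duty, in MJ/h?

liquid -27.6→125.7 °C: 340.33 kJ/kg
vaporisation at 125.7 °C: 301 kJ/kg
vapour 125.7→173 °C: 78.045 kJ/kg
Δh = 340.33 + 301 + 78.045 = 719.37 kJ/kg
Q = ṁ·Δh = 10.48 kg/s × 719.37 kJ/kg = 7539 kJ/s
|Q| = 7539 kW = 27140 MJ/h

Q = 27100 MJ/h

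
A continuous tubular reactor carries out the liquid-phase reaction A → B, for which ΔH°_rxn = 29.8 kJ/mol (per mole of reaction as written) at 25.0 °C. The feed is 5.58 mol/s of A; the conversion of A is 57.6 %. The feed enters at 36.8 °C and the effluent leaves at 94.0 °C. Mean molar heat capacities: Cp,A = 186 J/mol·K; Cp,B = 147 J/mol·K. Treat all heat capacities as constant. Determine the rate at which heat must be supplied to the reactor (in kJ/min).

Q_in = 8790 kJ/min

Extent of reaction ξ = 0.576 × 5.58 = 3.2141 mol/s
Reaction term: ξ·ΔH°_rxn = 3.2141 × 29.8 = 95.78 kJ/s
Sensible, feed 36.8→25 °C: -12.247 kJ/s
Outlet flows (mol/s): A 2.3659, B 3.2141
Sensible, products 25→94.0 °C: 62.965 kJ/s
Q = ΔH = 146.5 kJ/s = 146.5 kW
Heat supplied = 8789.8 kJ/min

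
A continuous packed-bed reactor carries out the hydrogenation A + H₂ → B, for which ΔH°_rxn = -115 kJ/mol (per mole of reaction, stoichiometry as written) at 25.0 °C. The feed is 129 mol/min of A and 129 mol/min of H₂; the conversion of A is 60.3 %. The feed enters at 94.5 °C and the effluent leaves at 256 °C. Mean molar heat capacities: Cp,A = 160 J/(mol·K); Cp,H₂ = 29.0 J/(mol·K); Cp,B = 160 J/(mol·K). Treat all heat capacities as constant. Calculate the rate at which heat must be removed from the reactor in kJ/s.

Q_out = 92.2 kJ/s

Extent of reaction ξ = 0.603 × 129 = 77.787 mol/min
Reaction term: ξ·ΔH°_rxn = 77.787 × -115 = -8945.5 kJ/min
Sensible, feed 94.5→25 °C: -1694.5 kJ/min
Outlet flows (mol/min): A 51.213, H₂ 51.213, B 77.787
Sensible, products 25→256 °C: 5110.9 kJ/min
Q = ΔH = -5529.1 kJ/min = -92.151 kW
Heat removed = 92.151 kJ/s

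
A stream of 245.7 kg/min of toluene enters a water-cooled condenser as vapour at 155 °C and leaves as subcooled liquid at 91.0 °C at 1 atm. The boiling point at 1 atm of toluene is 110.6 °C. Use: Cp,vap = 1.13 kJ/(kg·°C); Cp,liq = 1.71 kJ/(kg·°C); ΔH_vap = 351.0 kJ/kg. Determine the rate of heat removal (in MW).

Q_c = 1.78 MW

vapour 155→110.6 °C: -50.172 kJ/kg
condensation at 110.6 °C: -351 kJ/kg
liquid 110.6→91.0 °C: -33.516 kJ/kg
Δh = -50.172 + -351 + -33.516 = -434.69 kJ/kg
Q = ṁ·Δh = 245.7 kg/min × -434.69 kJ/kg = -106800 kJ/min
|Q| = 1780 kW = 1.78 MW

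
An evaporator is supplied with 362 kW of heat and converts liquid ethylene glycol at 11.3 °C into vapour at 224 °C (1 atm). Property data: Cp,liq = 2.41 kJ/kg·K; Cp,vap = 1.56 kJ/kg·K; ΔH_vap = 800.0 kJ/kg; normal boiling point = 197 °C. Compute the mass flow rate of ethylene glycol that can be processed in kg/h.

Δh = 2.41×(197−11.3) + 800.0 + 1.56×(224−197) = 1289.7 kJ/kg
Q = 362 kW = 362 kJ/s = 1.3032e+06 kJ/h
ṁ = Q/Δh = 1.3032e+06 / 1289.7 = 1010.5 kg/h

ṁ = 1010 kg/h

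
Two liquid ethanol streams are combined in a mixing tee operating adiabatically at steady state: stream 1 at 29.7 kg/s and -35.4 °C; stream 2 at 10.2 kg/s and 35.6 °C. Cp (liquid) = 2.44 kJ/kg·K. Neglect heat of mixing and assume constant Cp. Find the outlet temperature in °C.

T_out = -17.2 °C

Energy balance with Q = 0: Σ ṁᵢCp,ᵢ(T_out − Tᵢ) = 0
T_out = Σ ṁᵢCp,ᵢTᵢ / Σ ṁᵢCp,ᵢ
      = -1679.4 / 97.356 = -17.25 °C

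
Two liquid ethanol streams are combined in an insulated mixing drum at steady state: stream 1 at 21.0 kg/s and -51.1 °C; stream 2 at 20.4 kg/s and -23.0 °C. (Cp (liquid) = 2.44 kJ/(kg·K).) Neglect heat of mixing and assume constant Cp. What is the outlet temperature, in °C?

T_out = -37.3 °C

Adiabatic, steady state ⇒ Σ ṁᵢCp,ᵢ(T_out − Tᵢ) = 0
Σ ṁᵢCp,ᵢTᵢ = 21.0×2.44×-51.1 + 20.4×2.44×-23.0 = -3763.2
Σ ṁᵢCp,ᵢ = 21.0×2.44 + 20.4×2.44 = 101.02
T_out = -3763.2 / 101.02 = -37.254 °C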